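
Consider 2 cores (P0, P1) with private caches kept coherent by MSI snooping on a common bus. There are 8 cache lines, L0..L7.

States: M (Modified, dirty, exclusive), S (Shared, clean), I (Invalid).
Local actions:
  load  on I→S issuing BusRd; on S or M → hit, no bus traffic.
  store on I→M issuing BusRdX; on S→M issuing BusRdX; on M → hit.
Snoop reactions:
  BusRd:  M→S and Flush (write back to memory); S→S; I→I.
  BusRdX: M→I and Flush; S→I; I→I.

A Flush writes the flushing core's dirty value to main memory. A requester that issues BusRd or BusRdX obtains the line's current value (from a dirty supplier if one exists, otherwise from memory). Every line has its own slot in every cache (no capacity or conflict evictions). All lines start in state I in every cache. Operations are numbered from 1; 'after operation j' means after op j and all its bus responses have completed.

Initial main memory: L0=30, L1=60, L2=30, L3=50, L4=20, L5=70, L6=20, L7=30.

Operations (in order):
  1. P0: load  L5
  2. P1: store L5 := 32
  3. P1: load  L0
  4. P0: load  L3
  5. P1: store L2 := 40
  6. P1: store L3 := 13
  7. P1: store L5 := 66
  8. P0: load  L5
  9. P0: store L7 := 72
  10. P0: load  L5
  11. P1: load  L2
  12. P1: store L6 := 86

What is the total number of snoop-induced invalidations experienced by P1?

step 1: P0: load  L5  ⟶  SI  (L5)  txn=BusRd  M[L5]=70
step 2: P1: store L5 := 32  ⟶  IM  (L5)  txn=BusRdX  M[L5]=70
step 3: P1: load  L0  ⟶  IS  (L0)  txn=BusRd  M[L0]=30
step 4: P0: load  L3  ⟶  SI  (L3)  txn=BusRd  M[L3]=50
step 5: P1: store L2 := 40  ⟶  IM  (L2)  txn=BusRdX  M[L2]=30
step 6: P1: store L3 := 13  ⟶  IM  (L3)  txn=BusRdX  M[L3]=50
step 7: P1: store L5 := 66  ⟶  IM  (L5)  txn=∅  M[L5]=70
step 8: P0: load  L5  ⟶  SS  (L5)  txn=BusRd+Flush  M[L5]=66
step 9: P0: store L7 := 72  ⟶  MI  (L7)  txn=BusRdX  M[L7]=30
step 10: P0: load  L5  ⟶  SS  (L5)  txn=∅  M[L5]=66
step 11: P1: load  L2  ⟶  IM  (L2)  txn=∅  M[L2]=30
step 12: P1: store L6 := 86  ⟶  IM  (L6)  txn=BusRdX  M[L6]=20

invalidations = 0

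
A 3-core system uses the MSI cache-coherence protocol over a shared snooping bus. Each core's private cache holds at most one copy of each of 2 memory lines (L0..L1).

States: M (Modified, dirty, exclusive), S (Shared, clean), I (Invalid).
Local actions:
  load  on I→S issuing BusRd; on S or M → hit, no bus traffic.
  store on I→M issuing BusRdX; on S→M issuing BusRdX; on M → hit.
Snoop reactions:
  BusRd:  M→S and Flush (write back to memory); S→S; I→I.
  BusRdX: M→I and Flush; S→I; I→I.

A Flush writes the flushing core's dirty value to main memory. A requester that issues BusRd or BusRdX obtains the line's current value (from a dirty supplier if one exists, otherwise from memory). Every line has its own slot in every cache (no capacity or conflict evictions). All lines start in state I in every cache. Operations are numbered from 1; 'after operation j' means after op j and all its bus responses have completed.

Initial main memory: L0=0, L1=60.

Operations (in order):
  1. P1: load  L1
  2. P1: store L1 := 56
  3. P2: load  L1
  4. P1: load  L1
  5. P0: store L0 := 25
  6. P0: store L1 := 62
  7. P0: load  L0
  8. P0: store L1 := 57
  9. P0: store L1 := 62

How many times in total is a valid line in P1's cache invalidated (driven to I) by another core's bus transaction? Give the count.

invalidations = 1

[1] P1: load  L1 | P0:I, P1:S(60), P2:I | bus: BusRd
[2] P1: store L1 := 56 | P0:I, P1:M(56), P2:I | bus: BusRdX
[3] P2: load  L1 | P0:I, P1:S(56), P2:S(56) | bus: BusRd,Flush
[4] P1: load  L1 | P0:I, P1:S(56), P2:S(56) | bus: none
[5] P0: store L0 := 25 | P0:M(25), P1:I, P2:I | bus: BusRdX
[6] P0: store L1 := 62 | P0:M(62), P1:I, P2:I | bus: BusRdX
[7] P0: load  L0 | P0:M(25), P1:I, P2:I | bus: none
[8] P0: store L1 := 57 | P0:M(57), P1:I, P2:I | bus: none
[9] P0: store L1 := 62 | P0:M(62), P1:I, P2:I | bus: none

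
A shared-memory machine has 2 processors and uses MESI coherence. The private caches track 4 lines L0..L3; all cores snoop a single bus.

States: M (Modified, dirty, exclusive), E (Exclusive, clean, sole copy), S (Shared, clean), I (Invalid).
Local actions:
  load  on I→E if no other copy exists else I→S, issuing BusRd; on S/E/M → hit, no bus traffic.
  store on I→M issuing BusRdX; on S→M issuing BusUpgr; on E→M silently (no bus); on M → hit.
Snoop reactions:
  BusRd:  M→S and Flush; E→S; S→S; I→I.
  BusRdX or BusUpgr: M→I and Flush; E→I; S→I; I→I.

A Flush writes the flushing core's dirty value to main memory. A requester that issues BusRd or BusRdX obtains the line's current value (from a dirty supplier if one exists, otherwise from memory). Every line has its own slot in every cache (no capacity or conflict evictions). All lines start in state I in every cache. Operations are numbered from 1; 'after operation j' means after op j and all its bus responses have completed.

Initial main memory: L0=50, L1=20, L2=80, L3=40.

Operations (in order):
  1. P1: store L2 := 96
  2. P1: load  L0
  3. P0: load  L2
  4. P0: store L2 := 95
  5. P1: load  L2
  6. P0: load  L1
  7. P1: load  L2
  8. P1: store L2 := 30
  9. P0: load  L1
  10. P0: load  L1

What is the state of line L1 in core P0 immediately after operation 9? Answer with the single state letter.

state = E

1. P1: store L2 := 96  bus=[BusRdX]  L2: P0=I P1=M  mem[L2]=80
2. P1: load  L0  bus=[BusRd]  L0: P0=I P1=E  mem[L0]=50
3. P0: load  L2  bus=[BusRd,Flush]  L2: P0=S P1=S  mem[L2]=96
4. P0: store L2 := 95  bus=[BusUpgr]  L2: P0=M P1=I  mem[L2]=96
5. P1: load  L2  bus=[BusRd,Flush]  L2: P0=S P1=S  mem[L2]=95
6. P0: load  L1  bus=[BusRd]  L1: P0=E P1=I  mem[L1]=20
7. P1: load  L2  bus=[-]  L2: P0=S P1=S  mem[L2]=95
8. P1: store L2 := 30  bus=[BusUpgr]  L2: P0=I P1=M  mem[L2]=95
9. P0: load  L1  bus=[-]  L1: P0=E P1=I  mem[L1]=20
10. P0: load  L1  bus=[-]  L1: P0=E P1=I  mem[L1]=20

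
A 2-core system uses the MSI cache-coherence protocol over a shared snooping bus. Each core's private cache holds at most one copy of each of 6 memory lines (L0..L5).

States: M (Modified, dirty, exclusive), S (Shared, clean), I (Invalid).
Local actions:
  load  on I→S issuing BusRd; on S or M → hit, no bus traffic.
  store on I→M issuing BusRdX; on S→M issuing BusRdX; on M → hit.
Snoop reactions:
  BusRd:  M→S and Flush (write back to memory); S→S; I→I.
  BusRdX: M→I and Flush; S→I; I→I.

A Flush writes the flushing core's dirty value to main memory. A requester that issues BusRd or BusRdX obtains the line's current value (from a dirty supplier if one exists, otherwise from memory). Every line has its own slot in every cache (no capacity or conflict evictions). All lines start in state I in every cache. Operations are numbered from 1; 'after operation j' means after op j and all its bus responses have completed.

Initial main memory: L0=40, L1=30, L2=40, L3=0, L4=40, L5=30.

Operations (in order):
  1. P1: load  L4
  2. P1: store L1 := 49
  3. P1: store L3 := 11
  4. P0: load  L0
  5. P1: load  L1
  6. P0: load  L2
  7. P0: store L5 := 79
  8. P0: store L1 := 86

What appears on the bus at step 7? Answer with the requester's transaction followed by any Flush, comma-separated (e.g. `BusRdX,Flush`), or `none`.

bus = BusRdX

step 1: P1: load  L4  ⟶  IS  (L4)  txn=BusRd  M[L4]=40
step 2: P1: store L1 := 49  ⟶  IM  (L1)  txn=BusRdX  M[L1]=30
step 3: P1: store L3 := 11  ⟶  IM  (L3)  txn=BusRdX  M[L3]=0
step 4: P0: load  L0  ⟶  SI  (L0)  txn=BusRd  M[L0]=40
step 5: P1: load  L1  ⟶  IM  (L1)  txn=∅  M[L1]=30
step 6: P0: load  L2  ⟶  SI  (L2)  txn=BusRd  M[L2]=40
step 7: P0: store L5 := 79  ⟶  MI  (L5)  txn=BusRdX  M[L5]=30
step 8: P0: store L1 := 86  ⟶  MI  (L1)  txn=BusRdX+Flush  M[L1]=49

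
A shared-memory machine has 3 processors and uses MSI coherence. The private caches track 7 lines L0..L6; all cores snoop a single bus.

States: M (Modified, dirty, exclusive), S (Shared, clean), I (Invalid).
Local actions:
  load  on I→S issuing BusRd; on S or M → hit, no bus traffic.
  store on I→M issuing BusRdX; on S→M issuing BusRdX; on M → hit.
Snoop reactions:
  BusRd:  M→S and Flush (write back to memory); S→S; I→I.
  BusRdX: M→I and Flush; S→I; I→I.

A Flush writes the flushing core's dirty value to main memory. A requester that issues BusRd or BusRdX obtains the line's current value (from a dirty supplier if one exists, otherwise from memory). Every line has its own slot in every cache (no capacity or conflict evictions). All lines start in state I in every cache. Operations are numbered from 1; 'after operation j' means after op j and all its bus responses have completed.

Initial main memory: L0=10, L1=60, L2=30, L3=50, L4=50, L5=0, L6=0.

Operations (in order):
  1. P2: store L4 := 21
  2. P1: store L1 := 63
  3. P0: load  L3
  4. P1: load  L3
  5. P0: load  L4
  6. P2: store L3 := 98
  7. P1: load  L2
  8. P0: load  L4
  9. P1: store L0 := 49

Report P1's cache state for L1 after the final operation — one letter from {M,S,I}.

state = M

step 1: P2: store L4 := 21  ⟶  IIM  (L4)  txn=BusRdX  M[L4]=50
step 2: P1: store L1 := 63  ⟶  IMI  (L1)  txn=BusRdX  M[L1]=60
step 3: P0: load  L3  ⟶  SII  (L3)  txn=BusRd  M[L3]=50
step 4: P1: load  L3  ⟶  SSI  (L3)  txn=BusRd  M[L3]=50
step 5: P0: load  L4  ⟶  SIS  (L4)  txn=BusRd+Flush  M[L4]=21
step 6: P2: store L3 := 98  ⟶  IIM  (L3)  txn=BusRdX  M[L3]=50
step 7: P1: load  L2  ⟶  ISI  (L2)  txn=BusRd  M[L2]=30
step 8: P0: load  L4  ⟶  SIS  (L4)  txn=∅  M[L4]=21
step 9: P1: store L0 := 49  ⟶  IMI  (L0)  txn=BusRdX  M[L0]=10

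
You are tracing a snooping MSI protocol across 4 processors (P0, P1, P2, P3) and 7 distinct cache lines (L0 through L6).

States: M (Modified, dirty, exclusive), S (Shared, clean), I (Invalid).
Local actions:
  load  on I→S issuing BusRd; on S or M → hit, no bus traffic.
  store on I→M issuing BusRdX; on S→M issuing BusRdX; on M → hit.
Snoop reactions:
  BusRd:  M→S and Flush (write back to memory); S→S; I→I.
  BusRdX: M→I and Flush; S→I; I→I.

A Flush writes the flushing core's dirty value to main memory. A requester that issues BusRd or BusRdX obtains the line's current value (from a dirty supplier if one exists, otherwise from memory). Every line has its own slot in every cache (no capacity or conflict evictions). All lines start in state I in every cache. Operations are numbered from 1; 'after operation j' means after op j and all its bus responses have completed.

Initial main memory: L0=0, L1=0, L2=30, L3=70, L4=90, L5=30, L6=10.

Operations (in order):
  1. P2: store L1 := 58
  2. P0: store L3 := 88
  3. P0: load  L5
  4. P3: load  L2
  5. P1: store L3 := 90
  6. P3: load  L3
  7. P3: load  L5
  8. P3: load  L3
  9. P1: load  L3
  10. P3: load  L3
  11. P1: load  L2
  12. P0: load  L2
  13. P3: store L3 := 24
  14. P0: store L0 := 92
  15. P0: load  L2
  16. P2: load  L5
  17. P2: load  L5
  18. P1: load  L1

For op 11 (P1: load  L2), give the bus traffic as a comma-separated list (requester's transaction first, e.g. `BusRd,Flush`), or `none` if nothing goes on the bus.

[1] P2: store L1 := 58 | P0:I, P1:I, P2:M(58), P3:I | bus: BusRdX
[2] P0: store L3 := 88 | P0:M(88), P1:I, P2:I, P3:I | bus: BusRdX
[3] P0: load  L5 | P0:S(30), P1:I, P2:I, P3:I | bus: BusRd
[4] P3: load  L2 | P0:I, P1:I, P2:I, P3:S(30) | bus: BusRd
[5] P1: store L3 := 90 | P0:I, P1:M(90), P2:I, P3:I | bus: BusRdX,Flush
[6] P3: load  L3 | P0:I, P1:S(90), P2:I, P3:S(90) | bus: BusRd,Flush
[7] P3: load  L5 | P0:S(30), P1:I, P2:I, P3:S(30) | bus: BusRd
[8] P3: load  L3 | P0:I, P1:S(90), P2:I, P3:S(90) | bus: none
[9] P1: load  L3 | P0:I, P1:S(90), P2:I, P3:S(90) | bus: none
[10] P3: load  L3 | P0:I, P1:S(90), P2:I, P3:S(90) | bus: none
[11] P1: load  L2 | P0:I, P1:S(30), P2:I, P3:S(30) | bus: BusRd
[12] P0: load  L2 | P0:S(30), P1:S(30), P2:I, P3:S(30) | bus: BusRd
[13] P3: store L3 := 24 | P0:I, P1:I, P2:I, P3:M(24) | bus: BusRdX
[14] P0: store L0 := 92 | P0:M(92), P1:I, P2:I, P3:I | bus: BusRdX
[15] P0: load  L2 | P0:S(30), P1:S(30), P2:I, P3:S(30) | bus: none
[16] P2: load  L5 | P0:S(30), P1:I, P2:S(30), P3:S(30) | bus: BusRd
[17] P2: load  L5 | P0:S(30), P1:I, P2:S(30), P3:S(30) | bus: none
[18] P1: load  L1 | P0:I, P1:S(58), P2:S(58), P3:I | bus: BusRd,Flush

bus = BusRd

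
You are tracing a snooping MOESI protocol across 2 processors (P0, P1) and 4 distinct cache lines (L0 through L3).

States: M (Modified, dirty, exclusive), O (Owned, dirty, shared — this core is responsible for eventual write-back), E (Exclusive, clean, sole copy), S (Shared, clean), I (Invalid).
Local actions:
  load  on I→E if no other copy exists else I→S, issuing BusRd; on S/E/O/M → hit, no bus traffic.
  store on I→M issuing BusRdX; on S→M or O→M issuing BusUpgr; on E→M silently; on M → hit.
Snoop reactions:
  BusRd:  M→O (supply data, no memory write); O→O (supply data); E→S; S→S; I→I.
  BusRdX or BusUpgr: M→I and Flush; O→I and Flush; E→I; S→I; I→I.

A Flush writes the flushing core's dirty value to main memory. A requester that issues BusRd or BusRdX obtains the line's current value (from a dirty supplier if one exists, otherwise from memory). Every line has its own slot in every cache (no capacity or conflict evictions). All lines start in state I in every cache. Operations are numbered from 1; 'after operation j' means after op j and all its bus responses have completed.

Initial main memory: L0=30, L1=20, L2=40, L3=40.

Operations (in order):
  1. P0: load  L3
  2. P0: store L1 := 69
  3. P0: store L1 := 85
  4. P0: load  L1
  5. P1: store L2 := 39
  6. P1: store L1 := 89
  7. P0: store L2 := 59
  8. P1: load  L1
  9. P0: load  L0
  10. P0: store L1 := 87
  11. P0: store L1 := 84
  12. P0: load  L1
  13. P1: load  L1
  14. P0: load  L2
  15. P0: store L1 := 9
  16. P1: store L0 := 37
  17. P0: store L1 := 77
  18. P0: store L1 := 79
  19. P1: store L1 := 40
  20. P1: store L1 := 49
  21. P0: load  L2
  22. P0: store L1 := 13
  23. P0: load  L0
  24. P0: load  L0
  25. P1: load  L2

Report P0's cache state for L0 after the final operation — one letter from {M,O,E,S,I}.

state = S

[1] P0: load  L3 | P0:E(40), P1:I | bus: BusRd
[2] P0: store L1 := 69 | P0:M(69), P1:I | bus: BusRdX
[3] P0: store L1 := 85 | P0:M(85), P1:I | bus: none
[4] P0: load  L1 | P0:M(85), P1:I | bus: none
[5] P1: store L2 := 39 | P0:I, P1:M(39) | bus: BusRdX
[6] P1: store L1 := 89 | P0:I, P1:M(89) | bus: BusRdX,Flush
[7] P0: store L2 := 59 | P0:M(59), P1:I | bus: BusRdX,Flush
[8] P1: load  L1 | P0:I, P1:M(89) | bus: none
[9] P0: load  L0 | P0:E(30), P1:I | bus: BusRd
[10] P0: store L1 := 87 | P0:M(87), P1:I | bus: BusRdX,Flush
[11] P0: store L1 := 84 | P0:M(84), P1:I | bus: none
[12] P0: load  L1 | P0:M(84), P1:I | bus: none
[13] P1: load  L1 | P0:O(84), P1:S(84) | bus: BusRd
[14] P0: load  L2 | P0:M(59), P1:I | bus: none
[15] P0: store L1 := 9 | P0:M(9), P1:I | bus: BusUpgr
[16] P1: store L0 := 37 | P0:I, P1:M(37) | bus: BusRdX
[17] P0: store L1 := 77 | P0:M(77), P1:I | bus: none
[18] P0: store L1 := 79 | P0:M(79), P1:I | bus: none
[19] P1: store L1 := 40 | P0:I, P1:M(40) | bus: BusRdX,Flush
[20] P1: store L1 := 49 | P0:I, P1:M(49) | bus: none
[21] P0: load  L2 | P0:M(59), P1:I | bus: none
[22] P0: store L1 := 13 | P0:M(13), P1:I | bus: BusRdX,Flush
[23] P0: load  L0 | P0:S(37), P1:O(37) | bus: BusRd
[24] P0: load  L0 | P0:S(37), P1:O(37) | bus: none
[25] P1: load  L2 | P0:O(59), P1:S(59) | bus: BusRd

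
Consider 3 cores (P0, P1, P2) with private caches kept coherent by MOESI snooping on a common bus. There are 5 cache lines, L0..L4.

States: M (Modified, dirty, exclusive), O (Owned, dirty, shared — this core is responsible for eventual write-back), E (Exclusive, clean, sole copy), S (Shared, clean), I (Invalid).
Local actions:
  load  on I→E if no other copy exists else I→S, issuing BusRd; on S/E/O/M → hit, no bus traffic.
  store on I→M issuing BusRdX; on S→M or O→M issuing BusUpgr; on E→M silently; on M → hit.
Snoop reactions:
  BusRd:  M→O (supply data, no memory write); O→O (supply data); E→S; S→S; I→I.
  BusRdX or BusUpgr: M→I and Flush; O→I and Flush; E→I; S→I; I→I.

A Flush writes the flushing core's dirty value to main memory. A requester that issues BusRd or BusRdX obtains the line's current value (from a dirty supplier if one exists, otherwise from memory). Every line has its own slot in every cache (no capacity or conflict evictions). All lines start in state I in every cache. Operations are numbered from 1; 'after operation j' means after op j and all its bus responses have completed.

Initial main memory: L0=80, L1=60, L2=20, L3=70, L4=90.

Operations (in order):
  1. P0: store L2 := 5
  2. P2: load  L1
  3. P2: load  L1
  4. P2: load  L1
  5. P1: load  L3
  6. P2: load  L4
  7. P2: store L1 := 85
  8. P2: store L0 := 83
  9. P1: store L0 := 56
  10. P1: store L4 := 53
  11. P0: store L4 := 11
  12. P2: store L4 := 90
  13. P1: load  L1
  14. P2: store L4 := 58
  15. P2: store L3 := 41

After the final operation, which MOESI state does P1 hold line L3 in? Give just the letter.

state = I

[1] P0: store L2 := 5 | P0:M(5), P1:I, P2:I | bus: BusRdX
[2] P2: load  L1 | P0:I, P1:I, P2:E(60) | bus: BusRd
[3] P2: load  L1 | P0:I, P1:I, P2:E(60) | bus: none
[4] P2: load  L1 | P0:I, P1:I, P2:E(60) | bus: none
[5] P1: load  L3 | P0:I, P1:E(70), P2:I | bus: BusRd
[6] P2: load  L4 | P0:I, P1:I, P2:E(90) | bus: BusRd
[7] P2: store L1 := 85 | P0:I, P1:I, P2:M(85) | bus: none
[8] P2: store L0 := 83 | P0:I, P1:I, P2:M(83) | bus: BusRdX
[9] P1: store L0 := 56 | P0:I, P1:M(56), P2:I | bus: BusRdX,Flush
[10] P1: store L4 := 53 | P0:I, P1:M(53), P2:I | bus: BusRdX
[11] P0: store L4 := 11 | P0:M(11), P1:I, P2:I | bus: BusRdX,Flush
[12] P2: store L4 := 90 | P0:I, P1:I, P2:M(90) | bus: BusRdX,Flush
[13] P1: load  L1 | P0:I, P1:S(85), P2:O(85) | bus: BusRd
[14] P2: store L4 := 58 | P0:I, P1:I, P2:M(58) | bus: none
[15] P2: store L3 := 41 | P0:I, P1:I, P2:M(41) | bus: BusRdX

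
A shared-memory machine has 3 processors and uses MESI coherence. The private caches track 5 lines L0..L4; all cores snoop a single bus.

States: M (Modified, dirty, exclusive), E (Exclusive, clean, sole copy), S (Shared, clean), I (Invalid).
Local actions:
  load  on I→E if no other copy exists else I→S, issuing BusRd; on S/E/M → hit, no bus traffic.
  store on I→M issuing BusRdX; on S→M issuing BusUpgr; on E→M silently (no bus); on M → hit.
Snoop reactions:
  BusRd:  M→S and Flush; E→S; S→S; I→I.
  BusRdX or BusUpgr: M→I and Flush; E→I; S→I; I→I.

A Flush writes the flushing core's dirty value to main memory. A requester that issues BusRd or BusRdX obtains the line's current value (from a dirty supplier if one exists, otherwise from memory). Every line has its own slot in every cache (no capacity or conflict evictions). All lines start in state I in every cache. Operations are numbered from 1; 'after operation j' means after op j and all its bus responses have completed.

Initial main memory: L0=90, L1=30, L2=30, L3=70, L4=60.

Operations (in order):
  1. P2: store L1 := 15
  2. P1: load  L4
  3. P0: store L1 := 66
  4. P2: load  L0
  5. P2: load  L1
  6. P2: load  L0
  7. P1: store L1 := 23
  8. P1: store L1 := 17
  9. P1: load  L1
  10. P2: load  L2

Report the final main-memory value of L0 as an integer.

1. P2: store L1 := 15  bus=[BusRdX]  L1: P0=I P1=I P2=M  mem[L1]=30
2. P1: load  L4  bus=[BusRd]  L4: P0=I P1=E P2=I  mem[L4]=60
3. P0: store L1 := 66  bus=[BusRdX,Flush]  L1: P0=M P1=I P2=I  mem[L1]=15
4. P2: load  L0  bus=[BusRd]  L0: P0=I P1=I P2=E  mem[L0]=90
5. P2: load  L1  bus=[BusRd,Flush]  L1: P0=S P1=I P2=S  mem[L1]=66
6. P2: load  L0  bus=[-]  L0: P0=I P1=I P2=E  mem[L0]=90
7. P1: store L1 := 23  bus=[BusRdX]  L1: P0=I P1=M P2=I  mem[L1]=66
8. P1: store L1 := 17  bus=[-]  L1: P0=I P1=M P2=I  mem[L1]=66
9. P1: load  L1  bus=[-]  L1: P0=I P1=M P2=I  mem[L1]=66
10. P2: load  L2  bus=[BusRd]  L2: P0=I P1=I P2=E  mem[L2]=30

memory[L0] = 90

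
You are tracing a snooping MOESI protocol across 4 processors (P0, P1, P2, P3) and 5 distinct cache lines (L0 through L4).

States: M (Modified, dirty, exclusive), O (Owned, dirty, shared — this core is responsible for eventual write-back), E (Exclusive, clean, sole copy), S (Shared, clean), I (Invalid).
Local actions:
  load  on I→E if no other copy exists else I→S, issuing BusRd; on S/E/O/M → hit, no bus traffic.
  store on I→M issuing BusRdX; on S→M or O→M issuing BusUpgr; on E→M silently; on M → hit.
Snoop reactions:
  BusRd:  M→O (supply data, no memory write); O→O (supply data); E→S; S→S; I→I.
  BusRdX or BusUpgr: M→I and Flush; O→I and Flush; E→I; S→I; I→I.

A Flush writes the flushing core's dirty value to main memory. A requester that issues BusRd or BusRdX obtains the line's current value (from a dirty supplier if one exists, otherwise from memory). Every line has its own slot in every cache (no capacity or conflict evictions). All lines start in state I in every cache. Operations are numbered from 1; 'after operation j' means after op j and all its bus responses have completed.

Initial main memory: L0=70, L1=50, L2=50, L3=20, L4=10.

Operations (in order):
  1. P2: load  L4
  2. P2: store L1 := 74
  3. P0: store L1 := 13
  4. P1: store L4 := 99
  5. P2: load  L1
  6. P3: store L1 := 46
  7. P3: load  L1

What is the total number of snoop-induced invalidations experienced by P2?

invalidations = 3

[1] P2: load  L4 | P0:I, P1:I, P2:E(10), P3:I | bus: BusRd
[2] P2: store L1 := 74 | P0:I, P1:I, P2:M(74), P3:I | bus: BusRdX
[3] P0: store L1 := 13 | P0:M(13), P1:I, P2:I, P3:I | bus: BusRdX,Flush
[4] P1: store L4 := 99 | P0:I, P1:M(99), P2:I, P3:I | bus: BusRdX
[5] P2: load  L1 | P0:O(13), P1:I, P2:S(13), P3:I | bus: BusRd
[6] P3: store L1 := 46 | P0:I, P1:I, P2:I, P3:M(46) | bus: BusRdX,Flush
[7] P3: load  L1 | P0:I, P1:I, P2:I, P3:M(46) | bus: none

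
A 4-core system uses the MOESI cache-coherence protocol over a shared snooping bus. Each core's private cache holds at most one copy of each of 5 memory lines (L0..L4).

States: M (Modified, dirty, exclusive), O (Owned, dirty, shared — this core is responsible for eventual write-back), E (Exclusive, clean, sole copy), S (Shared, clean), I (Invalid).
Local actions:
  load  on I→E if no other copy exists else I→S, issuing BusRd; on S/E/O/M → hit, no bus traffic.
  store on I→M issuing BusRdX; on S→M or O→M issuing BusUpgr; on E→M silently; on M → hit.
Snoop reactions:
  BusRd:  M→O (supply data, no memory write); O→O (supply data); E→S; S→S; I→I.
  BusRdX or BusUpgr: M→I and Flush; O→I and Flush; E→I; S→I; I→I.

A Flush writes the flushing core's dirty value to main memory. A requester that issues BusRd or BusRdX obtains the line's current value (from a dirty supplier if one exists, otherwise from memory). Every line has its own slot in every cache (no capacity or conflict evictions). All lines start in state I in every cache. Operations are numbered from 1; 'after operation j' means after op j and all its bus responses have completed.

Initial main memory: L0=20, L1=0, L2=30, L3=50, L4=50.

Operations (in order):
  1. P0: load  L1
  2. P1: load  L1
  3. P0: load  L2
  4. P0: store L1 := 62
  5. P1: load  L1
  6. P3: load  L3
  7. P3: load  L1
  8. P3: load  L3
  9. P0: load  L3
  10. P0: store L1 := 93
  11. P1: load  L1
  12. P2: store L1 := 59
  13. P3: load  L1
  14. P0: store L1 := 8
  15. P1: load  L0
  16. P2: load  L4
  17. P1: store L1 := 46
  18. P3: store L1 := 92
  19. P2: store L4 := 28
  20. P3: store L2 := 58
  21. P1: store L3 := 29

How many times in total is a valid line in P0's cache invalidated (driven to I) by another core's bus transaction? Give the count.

[1] P0: load  L1 | P0:E(0), P1:I, P2:I, P3:I | bus: BusRd
[2] P1: load  L1 | P0:S(0), P1:S(0), P2:I, P3:I | bus: BusRd
[3] P0: load  L2 | P0:E(30), P1:I, P2:I, P3:I | bus: BusRd
[4] P0: store L1 := 62 | P0:M(62), P1:I, P2:I, P3:I | bus: BusUpgr
[5] P1: load  L1 | P0:O(62), P1:S(62), P2:I, P3:I | bus: BusRd
[6] P3: load  L3 | P0:I, P1:I, P2:I, P3:E(50) | bus: BusRd
[7] P3: load  L1 | P0:O(62), P1:S(62), P2:I, P3:S(62) | bus: BusRd
[8] P3: load  L3 | P0:I, P1:I, P2:I, P3:E(50) | bus: none
[9] P0: load  L3 | P0:S(50), P1:I, P2:I, P3:S(50) | bus: BusRd
[10] P0: store L1 := 93 | P0:M(93), P1:I, P2:I, P3:I | bus: BusUpgr
[11] P1: load  L1 | P0:O(93), P1:S(93), P2:I, P3:I | bus: BusRd
[12] P2: store L1 := 59 | P0:I, P1:I, P2:M(59), P3:I | bus: BusRdX,Flush
[13] P3: load  L1 | P0:I, P1:I, P2:O(59), P3:S(59) | bus: BusRd
[14] P0: store L1 := 8 | P0:M(8), P1:I, P2:I, P3:I | bus: BusRdX,Flush
[15] P1: load  L0 | P0:I, P1:E(20), P2:I, P3:I | bus: BusRd
[16] P2: load  L4 | P0:I, P1:I, P2:E(50), P3:I | bus: BusRd
[17] P1: store L1 := 46 | P0:I, P1:M(46), P2:I, P3:I | bus: BusRdX,Flush
[18] P3: store L1 := 92 | P0:I, P1:I, P2:I, P3:M(92) | bus: BusRdX,Flush
[19] P2: store L4 := 28 | P0:I, P1:I, P2:M(28), P3:I | bus: none
[20] P3: store L2 := 58 | P0:I, P1:I, P2:I, P3:M(58) | bus: BusRdX
[21] P1: store L3 := 29 | P0:I, P1:M(29), P2:I, P3:I | bus: BusRdX

invalidations = 4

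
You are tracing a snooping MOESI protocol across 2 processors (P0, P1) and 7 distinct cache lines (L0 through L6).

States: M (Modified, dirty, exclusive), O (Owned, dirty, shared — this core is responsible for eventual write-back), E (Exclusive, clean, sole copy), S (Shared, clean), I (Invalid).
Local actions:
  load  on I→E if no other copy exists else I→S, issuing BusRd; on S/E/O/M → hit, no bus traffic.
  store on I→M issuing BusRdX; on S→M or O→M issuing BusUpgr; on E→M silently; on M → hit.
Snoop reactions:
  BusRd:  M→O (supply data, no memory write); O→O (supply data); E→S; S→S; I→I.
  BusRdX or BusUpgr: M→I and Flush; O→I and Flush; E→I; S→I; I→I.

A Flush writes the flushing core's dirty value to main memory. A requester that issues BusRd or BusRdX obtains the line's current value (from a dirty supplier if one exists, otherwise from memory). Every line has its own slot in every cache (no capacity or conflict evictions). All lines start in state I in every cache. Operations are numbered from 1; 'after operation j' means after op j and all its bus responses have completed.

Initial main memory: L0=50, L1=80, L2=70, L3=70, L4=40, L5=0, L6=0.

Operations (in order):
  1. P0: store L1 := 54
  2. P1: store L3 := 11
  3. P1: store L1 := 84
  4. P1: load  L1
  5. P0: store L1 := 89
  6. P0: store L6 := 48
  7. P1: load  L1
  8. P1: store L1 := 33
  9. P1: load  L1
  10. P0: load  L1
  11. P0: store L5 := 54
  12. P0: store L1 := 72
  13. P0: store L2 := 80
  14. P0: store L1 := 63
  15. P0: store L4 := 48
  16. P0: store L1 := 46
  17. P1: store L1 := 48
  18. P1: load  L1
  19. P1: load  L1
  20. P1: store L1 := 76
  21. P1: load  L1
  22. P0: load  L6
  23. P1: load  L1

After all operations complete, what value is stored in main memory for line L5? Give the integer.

memory[L5] = 0

[1] P0: store L1 := 54 | P0:M(54), P1:I | bus: BusRdX
[2] P1: store L3 := 11 | P0:I, P1:M(11) | bus: BusRdX
[3] P1: store L1 := 84 | P0:I, P1:M(84) | bus: BusRdX,Flush
[4] P1: load  L1 | P0:I, P1:M(84) | bus: none
[5] P0: store L1 := 89 | P0:M(89), P1:I | bus: BusRdX,Flush
[6] P0: store L6 := 48 | P0:M(48), P1:I | bus: BusRdX
[7] P1: load  L1 | P0:O(89), P1:S(89) | bus: BusRd
[8] P1: store L1 := 33 | P0:I, P1:M(33) | bus: BusUpgr,Flush
[9] P1: load  L1 | P0:I, P1:M(33) | bus: none
[10] P0: load  L1 | P0:S(33), P1:O(33) | bus: BusRd
[11] P0: store L5 := 54 | P0:M(54), P1:I | bus: BusRdX
[12] P0: store L1 := 72 | P0:M(72), P1:I | bus: BusUpgr,Flush
[13] P0: store L2 := 80 | P0:M(80), P1:I | bus: BusRdX
[14] P0: store L1 := 63 | P0:M(63), P1:I | bus: none
[15] P0: store L4 := 48 | P0:M(48), P1:I | bus: BusRdX
[16] P0: store L1 := 46 | P0:M(46), P1:I | bus: none
[17] P1: store L1 := 48 | P0:I, P1:M(48) | bus: BusRdX,Flush
[18] P1: load  L1 | P0:I, P1:M(48) | bus: none
[19] P1: load  L1 | P0:I, P1:M(48) | bus: none
[20] P1: store L1 := 76 | P0:I, P1:M(76) | bus: none
[21] P1: load  L1 | P0:I, P1:M(76) | bus: none
[22] P0: load  L6 | P0:M(48), P1:I | bus: none
[23] P1: load  L1 | P0:I, P1:M(76) | bus: none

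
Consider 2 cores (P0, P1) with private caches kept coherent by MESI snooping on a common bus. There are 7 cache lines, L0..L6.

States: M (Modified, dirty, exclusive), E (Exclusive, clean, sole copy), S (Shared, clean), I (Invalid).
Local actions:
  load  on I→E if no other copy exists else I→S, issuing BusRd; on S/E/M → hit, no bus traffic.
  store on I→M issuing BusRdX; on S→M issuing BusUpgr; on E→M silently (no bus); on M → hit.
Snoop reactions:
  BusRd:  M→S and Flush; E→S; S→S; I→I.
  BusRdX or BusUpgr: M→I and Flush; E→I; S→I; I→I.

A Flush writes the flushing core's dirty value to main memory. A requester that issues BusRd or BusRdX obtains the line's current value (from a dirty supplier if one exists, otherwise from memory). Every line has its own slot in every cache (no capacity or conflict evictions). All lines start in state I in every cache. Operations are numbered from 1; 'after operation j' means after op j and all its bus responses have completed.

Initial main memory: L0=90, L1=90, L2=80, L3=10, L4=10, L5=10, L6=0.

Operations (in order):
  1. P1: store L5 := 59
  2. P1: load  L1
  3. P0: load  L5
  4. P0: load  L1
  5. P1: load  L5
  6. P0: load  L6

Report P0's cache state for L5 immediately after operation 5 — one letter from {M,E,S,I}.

state = S

1. P1: store L5 := 59  bus=[BusRdX]  L5: P0=I P1=M  mem[L5]=10
2. P1: load  L1  bus=[BusRd]  L1: P0=I P1=E  mem[L1]=90
3. P0: load  L5  bus=[BusRd,Flush]  L5: P0=S P1=S  mem[L5]=59
4. P0: load  L1  bus=[BusRd]  L1: P0=S P1=S  mem[L1]=90
5. P1: load  L5  bus=[-]  L5: P0=S P1=S  mem[L5]=59
6. P0: load  L6  bus=[BusRd]  L6: P0=E P1=I  mem[L6]=0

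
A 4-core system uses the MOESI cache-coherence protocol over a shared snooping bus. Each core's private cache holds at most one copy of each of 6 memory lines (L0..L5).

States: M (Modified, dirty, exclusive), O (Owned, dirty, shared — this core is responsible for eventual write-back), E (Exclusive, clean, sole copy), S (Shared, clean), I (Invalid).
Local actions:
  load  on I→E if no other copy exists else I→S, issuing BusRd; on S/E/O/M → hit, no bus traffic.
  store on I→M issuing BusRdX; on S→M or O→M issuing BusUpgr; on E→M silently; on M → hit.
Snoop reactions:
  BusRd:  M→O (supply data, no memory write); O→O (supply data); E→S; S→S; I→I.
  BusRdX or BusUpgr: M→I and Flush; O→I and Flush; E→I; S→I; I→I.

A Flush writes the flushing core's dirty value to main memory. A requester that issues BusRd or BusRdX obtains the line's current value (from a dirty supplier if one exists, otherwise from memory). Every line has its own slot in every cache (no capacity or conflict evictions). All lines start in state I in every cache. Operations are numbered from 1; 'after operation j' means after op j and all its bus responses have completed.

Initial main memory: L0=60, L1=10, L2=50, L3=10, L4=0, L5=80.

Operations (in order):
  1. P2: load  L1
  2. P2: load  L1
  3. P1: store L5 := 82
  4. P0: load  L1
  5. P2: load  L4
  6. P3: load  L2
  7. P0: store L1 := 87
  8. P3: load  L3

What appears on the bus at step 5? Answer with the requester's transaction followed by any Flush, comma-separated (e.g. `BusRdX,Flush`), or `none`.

1. P2: load  L1  bus=[BusRd]  L1: P0=I P1=I P2=E P3=I  mem[L1]=10
2. P2: load  L1  bus=[-]  L1: P0=I P1=I P2=E P3=I  mem[L1]=10
3. P1: store L5 := 82  bus=[BusRdX]  L5: P0=I P1=M P2=I P3=I  mem[L5]=80
4. P0: load  L1  bus=[BusRd]  L1: P0=S P1=I P2=S P3=I  mem[L1]=10
5. P2: load  L4  bus=[BusRd]  L4: P0=I P1=I P2=E P3=I  mem[L4]=0
6. P3: load  L2  bus=[BusRd]  L2: P0=I P1=I P2=I P3=E  mem[L2]=50
7. P0: store L1 := 87  bus=[BusUpgr]  L1: P0=M P1=I P2=I P3=I  mem[L1]=10
8. P3: load  L3  bus=[BusRd]  L3: P0=I P1=I P2=I P3=E  mem[L3]=10

bus = BusRd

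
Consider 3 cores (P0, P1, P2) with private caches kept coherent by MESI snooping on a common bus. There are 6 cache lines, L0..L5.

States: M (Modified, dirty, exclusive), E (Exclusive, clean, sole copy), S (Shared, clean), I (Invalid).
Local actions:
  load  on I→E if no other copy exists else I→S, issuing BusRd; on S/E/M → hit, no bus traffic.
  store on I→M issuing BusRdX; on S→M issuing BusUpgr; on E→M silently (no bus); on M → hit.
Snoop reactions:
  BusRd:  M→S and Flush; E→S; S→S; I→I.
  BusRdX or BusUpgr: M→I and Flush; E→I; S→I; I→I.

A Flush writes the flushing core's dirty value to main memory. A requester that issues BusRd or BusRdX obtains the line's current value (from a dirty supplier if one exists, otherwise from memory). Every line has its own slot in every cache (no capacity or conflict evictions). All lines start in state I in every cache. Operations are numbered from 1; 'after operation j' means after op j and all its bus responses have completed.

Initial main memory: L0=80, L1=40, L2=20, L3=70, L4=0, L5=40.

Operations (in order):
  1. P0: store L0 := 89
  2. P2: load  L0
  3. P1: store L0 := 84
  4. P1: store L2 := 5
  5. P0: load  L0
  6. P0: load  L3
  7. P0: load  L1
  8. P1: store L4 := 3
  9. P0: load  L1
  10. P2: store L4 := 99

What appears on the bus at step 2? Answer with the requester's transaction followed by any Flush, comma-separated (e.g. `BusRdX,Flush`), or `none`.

[1] P0: store L0 := 89 | P0:M(89), P1:I, P2:I | bus: BusRdX
[2] P2: load  L0 | P0:S(89), P1:I, P2:S(89) | bus: BusRd,Flush
[3] P1: store L0 := 84 | P0:I, P1:M(84), P2:I | bus: BusRdX
[4] P1: store L2 := 5 | P0:I, P1:M(5), P2:I | bus: BusRdX
[5] P0: load  L0 | P0:S(84), P1:S(84), P2:I | bus: BusRd,Flush
[6] P0: load  L3 | P0:E(70), P1:I, P2:I | bus: BusRd
[7] P0: load  L1 | P0:E(40), P1:I, P2:I | bus: BusRd
[8] P1: store L4 := 3 | P0:I, P1:M(3), P2:I | bus: BusRdX
[9] P0: load  L1 | P0:E(40), P1:I, P2:I | bus: none
[10] P2: store L4 := 99 | P0:I, P1:I, P2:M(99) | bus: BusRdX,Flush

bus = BusRd,Flush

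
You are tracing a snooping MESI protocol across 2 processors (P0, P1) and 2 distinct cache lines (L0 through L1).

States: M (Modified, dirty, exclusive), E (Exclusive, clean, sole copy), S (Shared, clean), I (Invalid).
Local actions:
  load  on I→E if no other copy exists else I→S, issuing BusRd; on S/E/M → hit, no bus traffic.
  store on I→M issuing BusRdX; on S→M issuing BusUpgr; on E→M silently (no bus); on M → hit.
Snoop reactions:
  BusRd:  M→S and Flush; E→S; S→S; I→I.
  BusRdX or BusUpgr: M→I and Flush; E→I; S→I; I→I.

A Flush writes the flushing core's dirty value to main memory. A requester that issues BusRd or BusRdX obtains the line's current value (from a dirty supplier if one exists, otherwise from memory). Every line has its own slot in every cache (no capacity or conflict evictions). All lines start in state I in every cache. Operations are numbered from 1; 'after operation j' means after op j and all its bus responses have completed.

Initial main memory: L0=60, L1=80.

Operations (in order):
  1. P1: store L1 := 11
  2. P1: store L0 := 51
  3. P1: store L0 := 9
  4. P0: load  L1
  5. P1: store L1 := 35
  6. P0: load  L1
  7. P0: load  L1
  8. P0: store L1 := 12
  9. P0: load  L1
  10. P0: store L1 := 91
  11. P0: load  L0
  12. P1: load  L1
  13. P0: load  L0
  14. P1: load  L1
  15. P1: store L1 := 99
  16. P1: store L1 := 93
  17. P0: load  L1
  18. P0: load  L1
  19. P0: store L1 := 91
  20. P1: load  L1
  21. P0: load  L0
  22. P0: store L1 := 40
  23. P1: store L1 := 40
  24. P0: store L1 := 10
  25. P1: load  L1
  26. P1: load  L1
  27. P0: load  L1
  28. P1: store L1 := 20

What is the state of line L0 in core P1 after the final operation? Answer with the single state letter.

state = S

1. P1: store L1 := 11  bus=[BusRdX]  L1: P0=I P1=M  mem[L1]=80
2. P1: store L0 := 51  bus=[BusRdX]  L0: P0=I P1=M  mem[L0]=60
3. P1: store L0 := 9  bus=[-]  L0: P0=I P1=M  mem[L0]=60
4. P0: load  L1  bus=[BusRd,Flush]  L1: P0=S P1=S  mem[L1]=11
5. P1: store L1 := 35  bus=[BusUpgr]  L1: P0=I P1=M  mem[L1]=11
6. P0: load  L1  bus=[BusRd,Flush]  L1: P0=S P1=S  mem[L1]=35
7. P0: load  L1  bus=[-]  L1: P0=S P1=S  mem[L1]=35
8. P0: store L1 := 12  bus=[BusUpgr]  L1: P0=M P1=I  mem[L1]=35
9. P0: load  L1  bus=[-]  L1: P0=M P1=I  mem[L1]=35
10. P0: store L1 := 91  bus=[-]  L1: P0=M P1=I  mem[L1]=35
11. P0: load  L0  bus=[BusRd,Flush]  L0: P0=S P1=S  mem[L0]=9
12. P1: load  L1  bus=[BusRd,Flush]  L1: P0=S P1=S  mem[L1]=91
13. P0: load  L0  bus=[-]  L0: P0=S P1=S  mem[L0]=9
14. P1: load  L1  bus=[-]  L1: P0=S P1=S  mem[L1]=91
15. P1: store L1 := 99  bus=[BusUpgr]  L1: P0=I P1=M  mem[L1]=91
16. P1: store L1 := 93  bus=[-]  L1: P0=I P1=M  mem[L1]=91
17. P0: load  L1  bus=[BusRd,Flush]  L1: P0=S P1=S  mem[L1]=93
18. P0: load  L1  bus=[-]  L1: P0=S P1=S  mem[L1]=93
19. P0: store L1 := 91  bus=[BusUpgr]  L1: P0=M P1=I  mem[L1]=93
20. P1: load  L1  bus=[BusRd,Flush]  L1: P0=S P1=S  mem[L1]=91
21. P0: load  L0  bus=[-]  L0: P0=S P1=S  mem[L0]=9
22. P0: store L1 := 40  bus=[BusUpgr]  L1: P0=M P1=I  mem[L1]=91
23. P1: store L1 := 40  bus=[BusRdX,Flush]  L1: P0=I P1=M  mem[L1]=40
24. P0: store L1 := 10  bus=[BusRdX,Flush]  L1: P0=M P1=I  mem[L1]=40
25. P1: load  L1  bus=[BusRd,Flush]  L1: P0=S P1=S  mem[L1]=10
26. P1: load  L1  bus=[-]  L1: P0=S P1=S  mem[L1]=10
27. P0: load  L1  bus=[-]  L1: P0=S P1=S  mem[L1]=10
28. P1: store L1 := 20  bus=[BusUpgr]  L1: P0=I P1=M  mem[L1]=10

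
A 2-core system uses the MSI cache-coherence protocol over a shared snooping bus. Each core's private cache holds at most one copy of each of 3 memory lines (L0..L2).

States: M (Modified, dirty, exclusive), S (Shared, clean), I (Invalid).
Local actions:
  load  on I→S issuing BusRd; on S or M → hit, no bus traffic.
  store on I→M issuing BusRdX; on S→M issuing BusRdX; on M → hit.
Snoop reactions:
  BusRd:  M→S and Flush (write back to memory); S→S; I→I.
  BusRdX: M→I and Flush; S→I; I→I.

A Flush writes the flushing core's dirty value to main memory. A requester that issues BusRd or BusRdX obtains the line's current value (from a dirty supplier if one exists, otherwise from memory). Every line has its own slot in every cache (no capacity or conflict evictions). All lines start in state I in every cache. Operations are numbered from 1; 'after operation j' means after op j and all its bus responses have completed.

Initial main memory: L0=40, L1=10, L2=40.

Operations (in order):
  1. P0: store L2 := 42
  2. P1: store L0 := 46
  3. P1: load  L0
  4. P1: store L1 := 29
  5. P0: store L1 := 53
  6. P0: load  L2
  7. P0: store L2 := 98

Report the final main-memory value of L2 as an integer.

memory[L2] = 40

step 1: P0: store L2 := 42  ⟶  MI  (L2)  txn=BusRdX  M[L2]=40
step 2: P1: store L0 := 46  ⟶  IM  (L0)  txn=BusRdX  M[L0]=40
step 3: P1: load  L0  ⟶  IM  (L0)  txn=∅  M[L0]=40
step 4: P1: store L1 := 29  ⟶  IM  (L1)  txn=BusRdX  M[L1]=10
step 5: P0: store L1 := 53  ⟶  MI  (L1)  txn=BusRdX+Flush  M[L1]=29
step 6: P0: load  L2  ⟶  MI  (L2)  txn=∅  M[L2]=40
step 7: P0: store L2 := 98  ⟶  MI  (L2)  txn=∅  M[L2]=40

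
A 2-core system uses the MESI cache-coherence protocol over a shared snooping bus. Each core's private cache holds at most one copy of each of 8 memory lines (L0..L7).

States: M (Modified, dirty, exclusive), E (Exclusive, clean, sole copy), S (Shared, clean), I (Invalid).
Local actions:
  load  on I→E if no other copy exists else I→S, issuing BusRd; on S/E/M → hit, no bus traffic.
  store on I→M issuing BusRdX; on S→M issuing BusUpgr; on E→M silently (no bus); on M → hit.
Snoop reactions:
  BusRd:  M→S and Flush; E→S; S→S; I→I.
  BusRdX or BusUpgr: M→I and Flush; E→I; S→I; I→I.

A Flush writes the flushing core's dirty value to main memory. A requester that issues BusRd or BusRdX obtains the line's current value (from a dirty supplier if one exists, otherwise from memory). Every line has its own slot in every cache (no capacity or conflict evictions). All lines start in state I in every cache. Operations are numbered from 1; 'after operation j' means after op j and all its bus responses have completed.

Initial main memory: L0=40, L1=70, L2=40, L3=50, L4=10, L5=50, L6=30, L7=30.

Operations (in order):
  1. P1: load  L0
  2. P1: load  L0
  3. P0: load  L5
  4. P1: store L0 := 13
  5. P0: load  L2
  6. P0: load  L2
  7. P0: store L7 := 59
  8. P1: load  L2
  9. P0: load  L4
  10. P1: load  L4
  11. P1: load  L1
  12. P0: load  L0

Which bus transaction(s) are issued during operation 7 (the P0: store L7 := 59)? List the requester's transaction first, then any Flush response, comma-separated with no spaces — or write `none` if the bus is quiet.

bus = BusRdX

1. P1: load  L0  bus=[BusRd]  L0: P0=I P1=E  mem[L0]=40
2. P1: load  L0  bus=[-]  L0: P0=I P1=E  mem[L0]=40
3. P0: load  L5  bus=[BusRd]  L5: P0=E P1=I  mem[L5]=50
4. P1: store L0 := 13  bus=[-]  L0: P0=I P1=M  mem[L0]=40
5. P0: load  L2  bus=[BusRd]  L2: P0=E P1=I  mem[L2]=40
6. P0: load  L2  bus=[-]  L2: P0=E P1=I  mem[L2]=40
7. P0: store L7 := 59  bus=[BusRdX]  L7: P0=M P1=I  mem[L7]=30
8. P1: load  L2  bus=[BusRd]  L2: P0=S P1=S  mem[L2]=40
9. P0: load  L4  bus=[BusRd]  L4: P0=E P1=I  mem[L4]=10
10. P1: load  L4  bus=[BusRd]  L4: P0=S P1=S  mem[L4]=10
11. P1: load  L1  bus=[BusRd]  L1: P0=I P1=E  mem[L1]=70
12. P0: load  L0  bus=[BusRd,Flush]  L0: P0=S P1=S  mem[L0]=13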